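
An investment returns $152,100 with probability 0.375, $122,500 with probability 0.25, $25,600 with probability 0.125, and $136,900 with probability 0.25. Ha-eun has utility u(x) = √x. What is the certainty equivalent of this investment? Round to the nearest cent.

$119,889.06

E[u] = 0.375·√152100 + 0.25·√122500 + 0.125·√25600 + 0.25·√136900 = 0.375·390 + 0.25·350 + 0.125·160 + 0.25·370 = 346.25
CE = (346.25)² = 119889.0625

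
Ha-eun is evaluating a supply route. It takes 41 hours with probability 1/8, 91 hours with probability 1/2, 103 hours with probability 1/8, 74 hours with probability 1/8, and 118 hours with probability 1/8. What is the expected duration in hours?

EV = 1/8 × 41 + 1/2 × 91 + 1/8 × 103 + 1/8 × 74 + 1/8 × 118 = 5.125 + 45.5 + 12.875 + 9.25 + 14.75 = 87.5

87.5 hours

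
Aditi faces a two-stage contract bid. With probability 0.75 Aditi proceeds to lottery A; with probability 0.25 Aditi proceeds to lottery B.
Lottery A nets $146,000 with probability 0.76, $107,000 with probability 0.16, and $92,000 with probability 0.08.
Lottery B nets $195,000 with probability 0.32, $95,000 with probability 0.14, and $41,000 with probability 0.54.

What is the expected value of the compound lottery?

EV(A) = 0.76 × 146000 + 0.16 × 107000 + 0.08 × 92000 = 110960 + 17120 + 7360 = 135440
EV(B) = 0.32 × 195000 + 0.14 × 95000 + 0.54 × 41000 = 62400 + 13300 + 22140 = 97840
Overall = 0.75 × 135440 + 0.25 × 97840 = 101580 + 24460 = 126040

$126,040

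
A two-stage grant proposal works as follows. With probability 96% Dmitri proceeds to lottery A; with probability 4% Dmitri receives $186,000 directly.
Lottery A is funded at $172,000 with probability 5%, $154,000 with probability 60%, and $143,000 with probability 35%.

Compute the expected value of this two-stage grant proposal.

EV(A) = 0.05 × 172000 + 0.6 × 154000 + 0.35 × 143000 = 8600 + 92400 + 50050 = 151050
Branch B: 186000 (certain)
Overall = 0.96 × 151050 + 0.04 × 186000 = 145008 + 7440 = 152448

$152,448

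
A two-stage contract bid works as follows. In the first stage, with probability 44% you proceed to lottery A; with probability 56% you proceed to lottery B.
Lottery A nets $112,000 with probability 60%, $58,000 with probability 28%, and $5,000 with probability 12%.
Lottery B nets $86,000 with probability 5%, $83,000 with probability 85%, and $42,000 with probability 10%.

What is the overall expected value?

EV(A) = 0.6 × 112000 + 0.28 × 58000 + 0.12 × 5000 = 67200 + 16240 + 600 = 84040
EV(B) = 0.05 × 86000 + 0.85 × 83000 + 0.1 × 42000 = 4300 + 70550 + 4200 = 79050
Overall = 0.44 × 84040 + 0.56 × 79050 = 36977.6 + 44268 = 81245.6

$81,245.60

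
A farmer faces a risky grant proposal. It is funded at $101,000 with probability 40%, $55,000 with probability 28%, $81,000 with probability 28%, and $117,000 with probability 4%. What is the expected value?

$83,160

EV = 0.4 × 101000 + 0.28 × 55000 + 0.28 × 81000 + 0.04 × 117000 = 40400 + 15400 + 22680 + 4680 = 83160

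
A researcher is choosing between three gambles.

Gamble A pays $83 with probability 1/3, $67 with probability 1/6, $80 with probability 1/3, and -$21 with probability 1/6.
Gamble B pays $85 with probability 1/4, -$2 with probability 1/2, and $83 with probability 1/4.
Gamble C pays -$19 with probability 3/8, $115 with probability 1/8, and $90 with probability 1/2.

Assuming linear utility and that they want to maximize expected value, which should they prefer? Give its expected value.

Gamble A = 1/3 × 83 + 1/6 × 67 + 1/3 × 80 + 1/6 × (-21) = 27.6667 + 11.1667 + 26.6667 − 3.5 = 62
Gamble B = 1/4 × 85 + 1/2 × (-2) + 1/4 × 83 = 21.25 − 1 + 20.75 = 41
Gamble C = 3/8 × (-19) + 1/8 × 115 + 1/2 × 90 = -7.125 + 14.375 + 45 = 52.25

Gamble A ($62)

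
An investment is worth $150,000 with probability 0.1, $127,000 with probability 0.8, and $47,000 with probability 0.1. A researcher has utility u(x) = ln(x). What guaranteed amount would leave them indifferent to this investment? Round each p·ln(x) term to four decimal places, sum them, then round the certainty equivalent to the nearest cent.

E[u] = 0.1·ln(150000) + 0.8·ln(127000) + 0.1·ln(47000) = 1.1918 + 9.4016 + 1.0758 = 11.6692
CE = e^11.6692 ≈ 116914.71

$116,914.71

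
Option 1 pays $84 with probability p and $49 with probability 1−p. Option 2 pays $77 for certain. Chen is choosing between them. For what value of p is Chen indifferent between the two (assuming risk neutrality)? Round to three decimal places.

p = 0.800

p·84 + (1−p)·49 = 77
35p + 49 = 77
p = (77 − 49) / 35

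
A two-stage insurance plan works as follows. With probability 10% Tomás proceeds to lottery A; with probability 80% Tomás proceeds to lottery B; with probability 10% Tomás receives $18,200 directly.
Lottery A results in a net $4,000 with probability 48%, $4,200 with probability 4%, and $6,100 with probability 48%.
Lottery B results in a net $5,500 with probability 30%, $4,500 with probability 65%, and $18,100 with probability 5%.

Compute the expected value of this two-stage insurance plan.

EV(A) = 0.48 × 4000 + 0.04 × 4200 + 0.48 × 6100 = 1920 + 168 + 2928 = 5016
EV(B) = 0.3 × 5500 + 0.65 × 4500 + 0.05 × 18100 = 1650 + 2925 + 905 = 5480
Branch C: 18200 (certain)
Overall = 0.1 × 5016 + 0.8 × 5480 + 0.1 × 18200 = 501.6 + 4384 + 1820 = 6705.6

$6,705.60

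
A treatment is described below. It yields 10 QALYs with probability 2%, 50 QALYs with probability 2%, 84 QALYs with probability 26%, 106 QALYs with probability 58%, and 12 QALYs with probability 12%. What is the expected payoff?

EV = 0.02 × 10 + 0.02 × 50 + 0.26 × 84 + 0.58 × 106 + 0.12 × 12 = 0.2 + 1 + 21.84 + 61.48 + 1.44 = 85.96

85.96 QALYs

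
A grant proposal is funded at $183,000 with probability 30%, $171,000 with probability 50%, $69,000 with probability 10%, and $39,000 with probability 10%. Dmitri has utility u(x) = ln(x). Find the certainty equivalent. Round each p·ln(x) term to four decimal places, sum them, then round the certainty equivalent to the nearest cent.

$137,475.36

E[u] = 0.3·ln(183000) + 0.5·ln(171000) + 0.1·ln(69000) + 0.1·ln(39000) = 3.6352 + 6.0247 + 1.1142 + 1.0571 = 11.8312
CE = e^11.8312 ≈ 137475.36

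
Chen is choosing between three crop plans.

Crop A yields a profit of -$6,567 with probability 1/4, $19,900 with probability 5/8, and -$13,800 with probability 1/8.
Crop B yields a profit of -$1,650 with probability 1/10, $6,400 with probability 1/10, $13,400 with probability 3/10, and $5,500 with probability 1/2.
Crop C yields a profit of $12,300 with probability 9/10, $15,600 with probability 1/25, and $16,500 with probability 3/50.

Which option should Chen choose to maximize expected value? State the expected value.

Crop C ($12,684)

Crop A = 1/4 × (-6567) + 5/8 × 19900 + 1/8 × (-13800) = -1641.75 + 12437.5 − 1725 = 9070.75
Crop B = 1/10 × (-1650) + 1/10 × 6400 + 3/10 × 13400 + 1/2 × 5500 = -165 + 640 + 4020 + 2750 = 7245
Crop C = 9/10 × 12300 + 1/25 × 15600 + 3/50 × 16500 = 11070 + 624 + 990 = 12684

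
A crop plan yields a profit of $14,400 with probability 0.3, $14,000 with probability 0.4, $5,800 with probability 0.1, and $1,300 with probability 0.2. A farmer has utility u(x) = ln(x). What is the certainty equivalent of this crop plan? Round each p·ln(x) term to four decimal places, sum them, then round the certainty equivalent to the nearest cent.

E[u] = 0.3·ln(14400) + 0.4·ln(14000) + 0.1·ln(5800) + 0.2·ln(1300) = 2.8725 + 3.8187 + 0.8666 + 1.4340 = 8.9918
CE = e^8.9918 ≈ 8036.91

$8,036.91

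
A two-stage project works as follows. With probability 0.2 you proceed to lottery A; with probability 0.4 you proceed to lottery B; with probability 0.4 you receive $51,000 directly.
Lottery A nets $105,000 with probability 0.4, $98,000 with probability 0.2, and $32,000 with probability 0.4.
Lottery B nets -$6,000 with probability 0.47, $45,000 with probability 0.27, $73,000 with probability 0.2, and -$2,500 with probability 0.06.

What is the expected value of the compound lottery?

$44,792

EV(A) = 0.4 × 105000 + 0.2 × 98000 + 0.4 × 32000 = 42000 + 19600 + 12800 = 74400
EV(B) = 0.47 × (-6000) + 0.27 × 45000 + 0.2 × 73000 + 0.06 × (-2500) = -2820 + 12150 + 14600 − 150 = 23780
Branch C: 51000 (certain)
Overall = 0.2 × 74400 + 0.4 × 23780 + 0.4 × 51000 = 14880 + 9512 + 20400 = 44792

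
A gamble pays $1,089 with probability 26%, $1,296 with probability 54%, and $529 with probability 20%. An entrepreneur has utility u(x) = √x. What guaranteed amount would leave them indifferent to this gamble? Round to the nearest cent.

$1,064.06

E[u] = 0.26·√1089 + 0.54·√1296 + 0.2·√529 = 0.26·33 + 0.54·36 + 0.2·23 = 32.62
CE = (32.62)² = 1064.0644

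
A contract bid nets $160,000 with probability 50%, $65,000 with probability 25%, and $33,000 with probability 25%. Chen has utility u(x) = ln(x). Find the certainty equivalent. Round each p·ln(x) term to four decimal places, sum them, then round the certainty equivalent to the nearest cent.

E[u] = 0.5·ln(160000) + 0.25·ln(65000) + 0.25·ln(33000) = 5.9915 + 2.7705 + 2.6011 = 11.3631
CE = e^11.3631 ≈ 86085.82

$86,085.82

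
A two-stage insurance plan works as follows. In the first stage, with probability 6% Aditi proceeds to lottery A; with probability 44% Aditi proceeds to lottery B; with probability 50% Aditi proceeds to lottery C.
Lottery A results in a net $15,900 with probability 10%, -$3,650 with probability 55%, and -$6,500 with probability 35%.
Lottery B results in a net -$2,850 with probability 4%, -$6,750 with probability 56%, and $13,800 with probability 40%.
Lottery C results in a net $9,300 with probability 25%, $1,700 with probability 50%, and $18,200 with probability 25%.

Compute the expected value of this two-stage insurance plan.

$4,416.39

EV(A) = 0.1 × 15900 + 0.55 × (-3650) + 0.35 × (-6500) = 1590 − 2007.5 − 2275 = -2692.5
EV(B) = 0.04 × (-2850) + 0.56 × (-6750) + 0.4 × 13800 = -114 − 3780 + 5520 = 1626
EV(C) = 0.25 × 9300 + 0.5 × 1700 + 0.25 × 18200 = 2325 + 850 + 4550 = 7725
Overall = 0.06 × (-2692.5) + 0.44 × 1626 + 0.5 × 7725 = -161.55 + 715.44 + 3862.5 = 4416.39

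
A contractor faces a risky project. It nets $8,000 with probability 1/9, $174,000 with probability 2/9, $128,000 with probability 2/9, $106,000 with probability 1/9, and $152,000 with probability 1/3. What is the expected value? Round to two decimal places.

EV = 1/9 × 8000 + 2/9 × 174000 + 2/9 × 128000 + 1/9 × 106000 + 1/3 × 152000 = 888.8889 + 38666.6667 + 28444.4444 + 11777.7778 + 50666.6667 = 130444.4444

$130,444.44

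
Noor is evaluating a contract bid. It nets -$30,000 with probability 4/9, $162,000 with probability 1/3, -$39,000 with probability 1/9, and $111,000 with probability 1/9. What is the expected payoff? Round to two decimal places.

$48,666.67

EV = 4/9 × (-30000) + 1/3 × 162000 + 1/9 × (-39000) + 1/9 × 111000 = -13333.3333 + 54000 − 4333.3333 + 12333.3333 = 48666.6667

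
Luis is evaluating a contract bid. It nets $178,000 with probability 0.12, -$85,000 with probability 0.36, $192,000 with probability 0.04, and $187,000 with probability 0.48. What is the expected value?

EV = 0.12 × 178000 + 0.36 × (-85000) + 0.04 × 192000 + 0.48 × 187000 = 21360 − 30600 + 7680 + 89760 = 88200

$88,200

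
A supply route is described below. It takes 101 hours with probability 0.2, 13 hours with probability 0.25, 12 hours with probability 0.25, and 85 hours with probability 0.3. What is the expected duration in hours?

51.95 hours

EV = 0.2 × 101 + 0.25 × 13 + 0.25 × 12 + 0.3 × 85 = 20.2 + 3.25 + 3 + 25.5 = 51.95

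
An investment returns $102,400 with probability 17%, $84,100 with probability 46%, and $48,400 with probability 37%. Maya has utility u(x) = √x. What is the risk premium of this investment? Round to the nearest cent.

E[u] = 0.17·√102400 + 0.46·√84100 + 0.37·√48400 = 0.17·320 + 0.46·290 + 0.37·220 = 269.2
CE = (269.2)² = 72468.64
Risk premium = EV − CE = 74002 − 72468.64 = 1533.36

$1,533.36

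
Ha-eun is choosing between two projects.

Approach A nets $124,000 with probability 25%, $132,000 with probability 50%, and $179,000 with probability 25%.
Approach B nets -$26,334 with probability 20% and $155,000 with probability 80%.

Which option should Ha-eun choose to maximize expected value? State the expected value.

Approach A = 0.25 × 124000 + 0.5 × 132000 + 0.25 × 179000 = 31000 + 66000 + 44750 = 141750
Approach B = 0.2 × (-26334) + 0.8 × 155000 = -5266.8 + 124000 = 118733.2

Approach A ($141,750)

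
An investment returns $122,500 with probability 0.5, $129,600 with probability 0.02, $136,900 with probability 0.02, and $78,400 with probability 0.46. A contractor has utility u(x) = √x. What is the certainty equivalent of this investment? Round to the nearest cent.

$101,378.56

E[u] = 0.5·√122500 + 0.02·√129600 + 0.02·√136900 + 0.46·√78400 = 0.5·350 + 0.02·360 + 0.02·370 + 0.46·280 = 318.4
CE = (318.4)² = 101378.56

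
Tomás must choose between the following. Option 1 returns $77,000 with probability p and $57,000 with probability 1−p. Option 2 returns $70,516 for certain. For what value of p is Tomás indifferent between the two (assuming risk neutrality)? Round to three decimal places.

p·77000 + (1−p)·57000 = 70516
20000p + 57000 = 70516
p = (70516 − 57000) / 20000

p = 0.676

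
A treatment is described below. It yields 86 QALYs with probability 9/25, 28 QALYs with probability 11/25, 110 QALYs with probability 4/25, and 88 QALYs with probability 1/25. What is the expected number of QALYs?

64.4 QALYs

EV = 9/25 × 86 + 11/25 × 28 + 4/25 × 110 + 1/25 × 88 = 30.96 + 12.32 + 17.6 + 3.52 = 64.4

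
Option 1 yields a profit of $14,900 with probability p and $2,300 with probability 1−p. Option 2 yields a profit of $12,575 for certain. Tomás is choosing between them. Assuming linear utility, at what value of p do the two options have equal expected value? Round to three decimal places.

p·14900 + (1−p)·2300 = 12575
12600p + 2300 = 12575
p = (12575 − 2300) / 12600

p = 0.815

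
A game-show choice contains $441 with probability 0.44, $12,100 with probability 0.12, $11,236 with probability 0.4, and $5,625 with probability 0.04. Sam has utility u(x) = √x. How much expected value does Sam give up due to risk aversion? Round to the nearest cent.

E[u] = 0.44·√441 + 0.12·√12100 + 0.4·√11236 + 0.04·√5625 = 0.44·21 + 0.12·110 + 0.4·106 + 0.04·75 = 67.84
CE = (67.84)² = 4602.2656
Risk premium = EV − CE = 6365.44 − 4602.2656 = 1763.1744

$1,763.17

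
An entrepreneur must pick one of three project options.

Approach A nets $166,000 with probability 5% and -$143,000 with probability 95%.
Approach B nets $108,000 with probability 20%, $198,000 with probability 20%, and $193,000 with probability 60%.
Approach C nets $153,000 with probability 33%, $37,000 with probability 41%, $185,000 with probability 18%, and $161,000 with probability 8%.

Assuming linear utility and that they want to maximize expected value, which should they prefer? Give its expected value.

Approach A = 0.05 × 166000 + 0.95 × (-143000) = 8300 − 135850 = -127550
Approach B = 0.2 × 108000 + 0.2 × 198000 + 0.6 × 193000 = 21600 + 39600 + 115800 = 177000
Approach C = 0.33 × 153000 + 0.41 × 37000 + 0.18 × 185000 + 0.08 × 161000 = 50490 + 15170 + 33300 + 12880 = 111840

Approach B ($177,000)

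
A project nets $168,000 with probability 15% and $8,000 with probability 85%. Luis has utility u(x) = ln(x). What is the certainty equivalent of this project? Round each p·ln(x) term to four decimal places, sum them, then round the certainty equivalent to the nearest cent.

E[u] = 0.15·ln(168000) + 0.85·ln(8000) = 1.8048 + 7.6391 = 9.4439
CE = e^9.4439 ≈ 12630.88

$12,630.88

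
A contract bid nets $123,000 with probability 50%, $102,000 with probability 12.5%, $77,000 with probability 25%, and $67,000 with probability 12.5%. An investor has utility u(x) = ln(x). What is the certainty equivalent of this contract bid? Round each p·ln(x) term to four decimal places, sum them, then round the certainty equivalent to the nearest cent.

E[u] = 0.5·ln(123000) + 0.125·ln(102000) + 0.25·ln(77000) + 0.125·ln(67000) = 5.8600 + 1.4416 + 2.8129 + 1.3891 = 11.5036
CE = e^11.5036 ≈ 99071.79

$99,071.79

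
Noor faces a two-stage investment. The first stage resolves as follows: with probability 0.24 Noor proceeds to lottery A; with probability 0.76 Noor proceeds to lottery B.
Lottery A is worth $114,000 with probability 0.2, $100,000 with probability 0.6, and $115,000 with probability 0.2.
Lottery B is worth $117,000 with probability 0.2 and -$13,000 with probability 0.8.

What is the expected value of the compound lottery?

EV(A) = 0.2 × 114000 + 0.6 × 100000 + 0.2 × 115000 = 22800 + 60000 + 23000 = 105800
EV(B) = 0.2 × 117000 + 0.8 × (-13000) = 23400 − 10400 = 13000
Overall = 0.24 × 105800 + 0.76 × 13000 = 25392 + 9880 = 35272

$35,272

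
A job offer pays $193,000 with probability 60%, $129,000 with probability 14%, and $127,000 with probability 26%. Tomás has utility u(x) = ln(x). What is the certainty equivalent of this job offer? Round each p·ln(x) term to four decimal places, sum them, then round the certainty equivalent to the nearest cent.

$163,619.68

E[u] = 0.6·ln(193000) + 0.14·ln(129000) + 0.26·ln(127000) = 7.3023 + 1.6475 + 3.0555 = 12.0053
CE = e^12.0053 ≈ 163619.68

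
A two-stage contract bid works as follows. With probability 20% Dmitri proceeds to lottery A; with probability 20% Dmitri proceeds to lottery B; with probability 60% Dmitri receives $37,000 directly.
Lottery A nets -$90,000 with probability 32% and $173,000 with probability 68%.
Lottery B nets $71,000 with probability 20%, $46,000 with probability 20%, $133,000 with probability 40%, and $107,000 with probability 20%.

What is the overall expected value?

$59,568

EV(A) = 0.32 × (-90000) + 0.68 × 173000 = -28800 + 117640 = 88840
EV(B) = 0.2 × 71000 + 0.2 × 46000 + 0.4 × 133000 + 0.2 × 107000 = 14200 + 9200 + 53200 + 21400 = 98000
Branch C: 37000 (certain)
Overall = 0.2 × 88840 + 0.2 × 98000 + 0.6 × 37000 = 17768 + 19600 + 22200 = 59568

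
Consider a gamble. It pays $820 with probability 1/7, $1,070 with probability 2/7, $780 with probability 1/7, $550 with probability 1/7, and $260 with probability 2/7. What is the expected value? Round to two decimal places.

$687.14

EV = 1/7 × 820 + 2/7 × 1070 + 1/7 × 780 + 1/7 × 550 + 2/7 × 260 = 117.1429 + 305.7143 + 111.4286 + 78.5714 + 74.2857 = 687.1429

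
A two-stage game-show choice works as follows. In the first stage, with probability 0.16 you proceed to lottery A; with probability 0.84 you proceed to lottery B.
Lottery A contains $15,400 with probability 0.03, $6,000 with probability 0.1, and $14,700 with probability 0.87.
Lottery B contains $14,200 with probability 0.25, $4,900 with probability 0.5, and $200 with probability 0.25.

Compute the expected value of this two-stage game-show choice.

$7,298.16

EV(A) = 0.03 × 15400 + 0.1 × 6000 + 0.87 × 14700 = 462 + 600 + 12789 = 13851
EV(B) = 0.25 × 14200 + 0.5 × 4900 + 0.25 × 200 = 3550 + 2450 + 50 = 6050
Overall = 0.16 × 13851 + 0.84 × 6050 = 2216.16 + 5082 = 7298.16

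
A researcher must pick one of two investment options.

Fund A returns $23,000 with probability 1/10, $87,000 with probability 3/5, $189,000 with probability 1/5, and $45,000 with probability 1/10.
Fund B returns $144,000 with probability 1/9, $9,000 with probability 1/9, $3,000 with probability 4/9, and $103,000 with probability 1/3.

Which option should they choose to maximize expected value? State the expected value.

Fund A ($96,800)

Fund A = 1/10 × 23000 + 3/5 × 87000 + 1/5 × 189000 + 1/10 × 45000 = 2300 + 52200 + 37800 + 4500 = 96800
Fund B = 1/9 × 144000 + 1/9 × 9000 + 4/9 × 3000 + 1/3 × 103000 = 16000 + 1000 + 1333.3333 + 34333.3333 = 52666.6667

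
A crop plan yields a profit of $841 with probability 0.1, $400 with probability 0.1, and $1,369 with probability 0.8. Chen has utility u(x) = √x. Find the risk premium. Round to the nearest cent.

$29.05

E[u] = 0.1·√841 + 0.1·√400 + 0.8·√1369 = 0.1·29 + 0.1·20 + 0.8·37 = 34.5
CE = (34.5)² = 1190.25
Risk premium = EV − CE = 1219.3 − 1190.25 = 29.05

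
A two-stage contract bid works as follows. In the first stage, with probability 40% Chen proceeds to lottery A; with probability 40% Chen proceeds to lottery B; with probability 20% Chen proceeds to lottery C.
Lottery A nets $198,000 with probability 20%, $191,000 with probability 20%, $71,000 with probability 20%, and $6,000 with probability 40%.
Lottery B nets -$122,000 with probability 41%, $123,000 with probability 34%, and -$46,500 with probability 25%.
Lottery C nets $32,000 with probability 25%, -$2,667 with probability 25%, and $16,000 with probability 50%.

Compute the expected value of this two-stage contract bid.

$32,896.65

EV(A) = 0.2 × 198000 + 0.2 × 191000 + 0.2 × 71000 + 0.4 × 6000 = 39600 + 38200 + 14200 + 2400 = 94400
EV(B) = 0.41 × (-122000) + 0.34 × 123000 + 0.25 × (-46500) = -50020 + 41820 − 11625 = -19825
EV(C) = 0.25 × 32000 + 0.25 × (-2667) + 0.5 × 16000 = 8000 − 666.75 + 8000 = 15333.25
Overall = 0.4 × 94400 + 0.4 × (-19825) + 0.2 × 15333.25 = 37760 − 7930 + 3066.65 = 32896.65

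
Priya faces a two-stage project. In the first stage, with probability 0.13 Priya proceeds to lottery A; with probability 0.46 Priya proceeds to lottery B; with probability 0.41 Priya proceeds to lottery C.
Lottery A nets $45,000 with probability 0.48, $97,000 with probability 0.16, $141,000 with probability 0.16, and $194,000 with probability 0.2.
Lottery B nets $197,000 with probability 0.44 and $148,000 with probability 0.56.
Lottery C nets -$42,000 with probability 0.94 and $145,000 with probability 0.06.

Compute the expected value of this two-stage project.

EV(A) = 0.48 × 45000 + 0.16 × 97000 + 0.16 × 141000 + 0.2 × 194000 = 21600 + 15520 + 22560 + 38800 = 98480
EV(B) = 0.44 × 197000 + 0.56 × 148000 = 86680 + 82880 = 169560
EV(C) = 0.94 × (-42000) + 0.06 × 145000 = -39480 + 8700 = -30780
Overall = 0.13 × 98480 + 0.46 × 169560 + 0.41 × (-30780) = 12802.4 + 77997.6 − 12619.8 = 78180.2

$78,180.20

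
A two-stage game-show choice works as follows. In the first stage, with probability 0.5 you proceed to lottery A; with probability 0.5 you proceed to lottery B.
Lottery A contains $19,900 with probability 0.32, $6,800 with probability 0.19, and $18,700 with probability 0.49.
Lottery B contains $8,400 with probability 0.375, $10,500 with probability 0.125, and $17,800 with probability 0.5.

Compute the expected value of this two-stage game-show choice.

$15,092.75

EV(A) = 0.32 × 19900 + 0.19 × 6800 + 0.49 × 18700 = 6368 + 1292 + 9163 = 16823
EV(B) = 0.375 × 8400 + 0.125 × 10500 + 0.5 × 17800 = 3150 + 1312.5 + 8900 = 13362.5
Overall = 0.5 × 16823 + 0.5 × 13362.5 = 8411.5 + 6681.25 = 15092.75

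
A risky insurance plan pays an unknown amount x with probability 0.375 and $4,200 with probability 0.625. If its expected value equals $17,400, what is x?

x = $39,400

0.375·x + 0.625·4200 = 17400
0.375·x = 17400 − 2625 = 14775
x = 14775 / 0.375 = 39400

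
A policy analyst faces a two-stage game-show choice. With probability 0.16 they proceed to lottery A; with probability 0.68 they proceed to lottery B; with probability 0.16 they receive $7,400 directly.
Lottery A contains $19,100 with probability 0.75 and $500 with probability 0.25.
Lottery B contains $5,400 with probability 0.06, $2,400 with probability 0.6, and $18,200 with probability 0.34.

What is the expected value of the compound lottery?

EV(A) = 0.75 × 19100 + 0.25 × 500 = 14325 + 125 = 14450
EV(B) = 0.06 × 5400 + 0.6 × 2400 + 0.34 × 18200 = 324 + 1440 + 6188 = 7952
Branch C: 7400 (certain)
Overall = 0.16 × 14450 + 0.68 × 7952 + 0.16 × 7400 = 2312 + 5407.36 + 1184 = 8903.36

$8,903.36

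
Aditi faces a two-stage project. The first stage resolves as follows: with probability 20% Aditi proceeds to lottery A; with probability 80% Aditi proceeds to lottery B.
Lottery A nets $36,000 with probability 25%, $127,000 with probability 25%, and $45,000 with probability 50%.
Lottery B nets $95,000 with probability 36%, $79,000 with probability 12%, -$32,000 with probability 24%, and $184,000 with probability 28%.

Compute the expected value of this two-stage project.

$82,666

EV(A) = 0.25 × 36000 + 0.25 × 127000 + 0.5 × 45000 = 9000 + 31750 + 22500 = 63250
EV(B) = 0.36 × 95000 + 0.12 × 79000 + 0.24 × (-32000) + 0.28 × 184000 = 34200 + 9480 − 7680 + 51520 = 87520
Overall = 0.2 × 63250 + 0.8 × 87520 = 12650 + 70016 = 82666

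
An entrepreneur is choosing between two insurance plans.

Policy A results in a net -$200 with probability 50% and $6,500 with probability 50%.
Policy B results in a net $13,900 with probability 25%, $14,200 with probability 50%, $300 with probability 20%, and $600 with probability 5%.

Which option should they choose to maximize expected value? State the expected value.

Policy A = 0.5 × (-200) + 0.5 × 6500 = -100 + 3250 = 3150
Policy B = 0.25 × 13900 + 0.5 × 14200 + 0.2 × 300 + 0.05 × 600 = 3475 + 7100 + 60 + 30 = 10665

Policy B ($10,665)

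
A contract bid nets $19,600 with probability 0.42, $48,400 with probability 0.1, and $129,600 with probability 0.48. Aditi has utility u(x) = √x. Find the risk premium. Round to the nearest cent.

E[u] = 0.42·√19600 + 0.1·√48400 + 0.48·√129600 = 0.42·140 + 0.1·220 + 0.48·360 = 253.6
CE = (253.6)² = 64312.96
Risk premium = EV − CE = 75280 − 64312.96 = 10967.04

$10,967.04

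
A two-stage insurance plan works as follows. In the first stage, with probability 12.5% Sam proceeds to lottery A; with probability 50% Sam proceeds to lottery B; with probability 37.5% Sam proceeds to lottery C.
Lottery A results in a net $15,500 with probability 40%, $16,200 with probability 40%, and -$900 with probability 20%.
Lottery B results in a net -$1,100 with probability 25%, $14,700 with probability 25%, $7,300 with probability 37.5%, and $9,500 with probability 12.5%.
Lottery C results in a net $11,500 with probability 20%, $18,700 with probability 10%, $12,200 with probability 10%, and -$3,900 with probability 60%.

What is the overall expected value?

$6,368.75

EV(A) = 0.4 × 15500 + 0.4 × 16200 + 0.2 × (-900) = 6200 + 6480 − 180 = 12500
EV(B) = 0.25 × (-1100) + 0.25 × 14700 + 0.375 × 7300 + 0.125 × 9500 = -275 + 3675 + 2737.5 + 1187.5 = 7325
EV(C) = 0.2 × 11500 + 0.1 × 18700 + 0.1 × 12200 + 0.6 × (-3900) = 2300 + 1870 + 1220 − 2340 = 3050
Overall = 0.125 × 12500 + 0.5 × 7325 + 0.375 × 3050 = 1562.5 + 3662.5 + 1143.75 = 6368.75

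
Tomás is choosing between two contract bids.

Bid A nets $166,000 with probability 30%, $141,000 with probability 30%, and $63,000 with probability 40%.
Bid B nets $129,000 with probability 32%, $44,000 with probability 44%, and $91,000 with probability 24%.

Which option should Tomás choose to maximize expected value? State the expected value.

Bid A ($117,300)

Bid A = 0.3 × 166000 + 0.3 × 141000 + 0.4 × 63000 = 49800 + 42300 + 25200 = 117300
Bid B = 0.32 × 129000 + 0.44 × 44000 + 0.24 × 91000 = 41280 + 19360 + 21840 = 82480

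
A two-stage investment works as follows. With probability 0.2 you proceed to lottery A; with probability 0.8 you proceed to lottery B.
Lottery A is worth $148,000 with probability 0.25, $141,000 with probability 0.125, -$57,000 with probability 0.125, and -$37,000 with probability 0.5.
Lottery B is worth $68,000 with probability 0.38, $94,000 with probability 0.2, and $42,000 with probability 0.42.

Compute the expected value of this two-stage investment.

$55,624

EV(A) = 0.25 × 148000 + 0.125 × 141000 + 0.125 × (-57000) + 0.5 × (-37000) = 37000 + 17625 − 7125 − 18500 = 29000
EV(B) = 0.38 × 68000 + 0.2 × 94000 + 0.42 × 42000 = 25840 + 18800 + 17640 = 62280
Overall = 0.2 × 29000 + 0.8 × 62280 = 5800 + 49824 = 55624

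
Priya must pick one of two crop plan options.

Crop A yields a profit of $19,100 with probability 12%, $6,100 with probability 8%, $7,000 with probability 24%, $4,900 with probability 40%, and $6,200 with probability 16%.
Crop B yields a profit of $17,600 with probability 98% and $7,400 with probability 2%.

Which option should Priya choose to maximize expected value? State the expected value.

Crop B ($17,396)

Crop A = 0.12 × 19100 + 0.08 × 6100 + 0.24 × 7000 + 0.4 × 4900 + 0.16 × 6200 = 2292 + 488 + 1680 + 1960 + 992 = 7412
Crop B = 0.98 × 17600 + 0.02 × 7400 = 17248 + 148 = 17396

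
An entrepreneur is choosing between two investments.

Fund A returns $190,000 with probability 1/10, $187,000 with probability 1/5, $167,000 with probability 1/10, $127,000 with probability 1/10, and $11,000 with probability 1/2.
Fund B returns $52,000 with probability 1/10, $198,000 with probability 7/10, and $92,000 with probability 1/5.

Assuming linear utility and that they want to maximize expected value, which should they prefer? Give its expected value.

Fund A = 1/10 × 190000 + 1/5 × 187000 + 1/10 × 167000 + 1/10 × 127000 + 1/2 × 11000 = 19000 + 37400 + 16700 + 12700 + 5500 = 91300
Fund B = 1/10 × 52000 + 7/10 × 198000 + 1/5 × 92000 = 5200 + 138600 + 18400 = 162200

Fund B ($162,200)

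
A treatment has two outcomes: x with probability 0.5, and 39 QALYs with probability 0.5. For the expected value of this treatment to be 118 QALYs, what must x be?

x = 197 QALYs

0.5·x + 0.5·39 = 118
0.5·x = 118 − 19.5 = 98.5
x = 98.5 / 0.5 = 197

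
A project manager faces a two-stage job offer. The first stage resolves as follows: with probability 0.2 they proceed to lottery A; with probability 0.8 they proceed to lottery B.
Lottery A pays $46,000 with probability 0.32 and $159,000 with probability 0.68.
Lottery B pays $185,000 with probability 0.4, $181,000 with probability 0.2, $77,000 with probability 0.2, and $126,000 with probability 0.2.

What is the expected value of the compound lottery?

EV(A) = 0.32 × 46000 + 0.68 × 159000 = 14720 + 108120 = 122840
EV(B) = 0.4 × 185000 + 0.2 × 181000 + 0.2 × 77000 + 0.2 × 126000 = 74000 + 36200 + 15400 + 25200 = 150800
Overall = 0.2 × 122840 + 0.8 × 150800 = 24568 + 120640 = 145208

$145,208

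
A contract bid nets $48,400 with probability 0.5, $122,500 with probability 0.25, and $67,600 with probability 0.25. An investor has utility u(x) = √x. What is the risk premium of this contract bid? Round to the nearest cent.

$2,818.75

E[u] = 0.5·√48400 + 0.25·√122500 + 0.25·√67600 = 0.5·220 + 0.25·350 + 0.25·260 = 262.5
CE = (262.5)² = 68906.25
Risk premium = EV − CE = 71725 − 68906.25 = 2818.75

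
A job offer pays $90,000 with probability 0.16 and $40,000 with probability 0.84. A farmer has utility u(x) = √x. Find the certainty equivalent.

E[u] = 0.16·√90000 + 0.84·√40000 = 0.16·300 + 0.84·200 = 216
CE = (216)² = 46656

$46,656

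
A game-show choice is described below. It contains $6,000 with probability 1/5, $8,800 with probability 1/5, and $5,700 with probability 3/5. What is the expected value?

$6,380

EV = 1/5 × 6000 + 1/5 × 8800 + 3/5 × 5700 = 1200 + 1760 + 3420 = 6380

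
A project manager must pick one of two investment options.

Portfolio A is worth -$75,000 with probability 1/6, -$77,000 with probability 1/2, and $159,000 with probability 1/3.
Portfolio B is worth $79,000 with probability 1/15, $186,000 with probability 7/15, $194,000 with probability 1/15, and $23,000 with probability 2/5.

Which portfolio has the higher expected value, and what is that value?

Portfolio A = 1/6 × (-75000) + 1/2 × (-77000) + 1/3 × 159000 = -12500 − 38500 + 53000 = 2000
Portfolio B = 1/15 × 79000 + 7/15 × 186000 + 1/15 × 194000 + 2/5 × 23000 = 5266.6667 + 86800 + 12933.3333 + 9200 = 114200

Portfolio B ($114,200)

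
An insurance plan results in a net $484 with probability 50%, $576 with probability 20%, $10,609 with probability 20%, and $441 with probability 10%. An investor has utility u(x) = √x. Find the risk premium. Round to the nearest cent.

$1,040.85

E[u] = 0.5·√484 + 0.2·√576 + 0.2·√10609 + 0.1·√441 = 0.5·22 + 0.2·24 + 0.2·103 + 0.1·21 = 38.5
CE = (38.5)² = 1482.25
Risk premium = EV − CE = 2523.1 − 1482.25 = 1040.85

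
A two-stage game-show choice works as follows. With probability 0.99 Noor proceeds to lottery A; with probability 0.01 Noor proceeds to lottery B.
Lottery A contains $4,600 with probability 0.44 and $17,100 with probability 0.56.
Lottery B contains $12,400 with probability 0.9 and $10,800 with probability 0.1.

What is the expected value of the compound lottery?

EV(A) = 0.44 × 4600 + 0.56 × 17100 = 2024 + 9576 = 11600
EV(B) = 0.9 × 12400 + 0.1 × 10800 = 11160 + 1080 = 12240
Overall = 0.99 × 11600 + 0.01 × 12240 = 11484 + 122.4 = 11606.4

$11,606.40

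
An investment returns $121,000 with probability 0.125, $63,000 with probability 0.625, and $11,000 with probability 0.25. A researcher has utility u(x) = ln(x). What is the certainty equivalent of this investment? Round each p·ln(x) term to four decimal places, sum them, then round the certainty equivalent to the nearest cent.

E[u] = 0.125·ln(121000) + 0.625·ln(63000) + 0.25·ln(11000) = 1.4629 + 6.9068 + 2.3264 = 10.6961
CE = e^10.6961 ≈ 44183.20

$44,183.20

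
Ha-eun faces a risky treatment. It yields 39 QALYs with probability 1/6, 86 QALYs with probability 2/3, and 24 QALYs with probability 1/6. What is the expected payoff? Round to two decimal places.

EV = 1/6 × 39 + 2/3 × 86 + 1/6 × 24 = 6.5 + 57.3333 + 4 = 67.8333

67.83 QALYs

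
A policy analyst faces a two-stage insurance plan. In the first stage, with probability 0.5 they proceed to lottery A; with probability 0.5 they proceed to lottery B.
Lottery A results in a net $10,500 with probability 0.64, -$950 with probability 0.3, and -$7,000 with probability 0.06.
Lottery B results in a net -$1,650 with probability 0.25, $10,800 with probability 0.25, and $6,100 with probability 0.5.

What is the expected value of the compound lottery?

$5,676.25

EV(A) = 0.64 × 10500 + 0.3 × (-950) + 0.06 × (-7000) = 6720 − 285 − 420 = 6015
EV(B) = 0.25 × (-1650) + 0.25 × 10800 + 0.5 × 6100 = -412.5 + 2700 + 3050 = 5337.5
Overall = 0.5 × 6015 + 0.5 × 5337.5 = 3007.5 + 2668.75 = 5676.25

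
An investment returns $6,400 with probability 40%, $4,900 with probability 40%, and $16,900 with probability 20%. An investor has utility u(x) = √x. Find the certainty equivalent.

$7,396

E[u] = 0.4·√6400 + 0.4·√4900 + 0.2·√16900 = 0.4·80 + 0.4·70 + 0.2·130 = 86
CE = (86)² = 7396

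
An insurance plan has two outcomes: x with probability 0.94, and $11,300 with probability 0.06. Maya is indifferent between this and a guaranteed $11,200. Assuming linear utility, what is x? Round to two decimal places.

0.94·x + 0.06·11300 = 11200
0.94·x = 11200 − 678 = 10522
x = 10522 / 0.94 = 11193.6170

x = $11,193.62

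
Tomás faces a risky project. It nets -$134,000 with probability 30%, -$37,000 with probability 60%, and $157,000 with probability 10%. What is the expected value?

EV = 0.3 × (-134000) + 0.6 × (-37000) + 0.1 × 157000 = -40200 − 22200 + 15700 = -46700

-$46,700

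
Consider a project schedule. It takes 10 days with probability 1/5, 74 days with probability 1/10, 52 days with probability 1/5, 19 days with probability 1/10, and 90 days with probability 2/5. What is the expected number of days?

57.7 days

EV = 1/5 × 10 + 1/10 × 74 + 1/5 × 52 + 1/10 × 19 + 2/5 × 90 = 2 + 7.4 + 10.4 + 1.9 + 36 = 57.7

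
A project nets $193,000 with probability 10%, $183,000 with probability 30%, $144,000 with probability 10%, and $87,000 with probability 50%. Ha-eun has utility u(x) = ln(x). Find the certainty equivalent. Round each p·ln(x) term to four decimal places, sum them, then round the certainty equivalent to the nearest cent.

E[u] = 0.1·ln(193000) + 0.3·ln(183000) + 0.1·ln(144000) + 0.5·ln(87000) = 1.2170 + 3.6352 + 1.1878 + 5.6868 = 11.7268
CE = e^11.7268 ≈ 123846.73

$123,846.73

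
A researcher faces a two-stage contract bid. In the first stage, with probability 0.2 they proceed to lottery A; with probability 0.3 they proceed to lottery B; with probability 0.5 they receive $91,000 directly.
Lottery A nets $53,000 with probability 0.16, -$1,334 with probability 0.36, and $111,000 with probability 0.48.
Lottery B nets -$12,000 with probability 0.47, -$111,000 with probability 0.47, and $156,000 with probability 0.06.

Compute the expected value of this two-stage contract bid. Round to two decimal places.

$43,220.95

EV(A) = 0.16 × 53000 + 0.36 × (-1334) + 0.48 × 111000 = 8480 − 480.24 + 53280 = 61279.76
EV(B) = 0.47 × (-12000) + 0.47 × (-111000) + 0.06 × 156000 = -5640 − 52170 + 9360 = -48450
Branch C: 91000 (certain)
Overall = 0.2 × 61279.76 + 0.3 × (-48450) + 0.5 × 91000 = 12255.952 − 14535 + 45500 = 43220.952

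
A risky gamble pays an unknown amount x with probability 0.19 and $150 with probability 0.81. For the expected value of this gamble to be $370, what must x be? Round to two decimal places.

x = $1,307.89

0.19·x + 0.81·150 = 370
0.19·x = 370 − 121.5 = 248.5
x = 248.5 / 0.19 = 1307.8947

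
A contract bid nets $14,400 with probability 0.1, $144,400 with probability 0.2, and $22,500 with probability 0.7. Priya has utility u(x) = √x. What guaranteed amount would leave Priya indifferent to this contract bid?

E[u] = 0.1·√14400 + 0.2·√144400 + 0.7·√22500 = 0.1·120 + 0.2·380 + 0.7·150 = 193
CE = (193)² = 37249

$37,249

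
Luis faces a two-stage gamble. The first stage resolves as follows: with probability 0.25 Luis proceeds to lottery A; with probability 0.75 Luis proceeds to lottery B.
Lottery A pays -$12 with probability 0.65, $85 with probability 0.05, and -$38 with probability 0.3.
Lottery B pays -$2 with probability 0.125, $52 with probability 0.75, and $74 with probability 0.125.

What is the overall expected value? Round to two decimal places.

$32.26

EV(A) = 0.65 × (-12) + 0.05 × 85 + 0.3 × (-38) = -7.8 + 4.25 − 11.4 = -14.95
EV(B) = 0.125 × (-2) + 0.75 × 52 + 0.125 × 74 = -0.25 + 39 + 9.25 = 48
Overall = 0.25 × (-14.95) + 0.75 × 48 = -3.7375 + 36 = 32.2625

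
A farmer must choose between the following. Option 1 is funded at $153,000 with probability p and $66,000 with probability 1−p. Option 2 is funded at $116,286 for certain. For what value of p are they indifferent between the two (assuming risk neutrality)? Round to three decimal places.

p = 0.578

p·153000 + (1−p)·66000 = 116286
87000p + 66000 = 116286
p = (116286 − 66000) / 87000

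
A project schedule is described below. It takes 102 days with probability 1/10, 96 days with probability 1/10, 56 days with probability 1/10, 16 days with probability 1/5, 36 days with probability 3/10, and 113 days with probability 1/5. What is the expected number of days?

EV = 1/10 × 102 + 1/10 × 96 + 1/10 × 56 + 1/5 × 16 + 3/10 × 36 + 1/5 × 113 = 10.2 + 9.6 + 5.6 + 3.2 + 10.8 + 22.6 = 62

62 days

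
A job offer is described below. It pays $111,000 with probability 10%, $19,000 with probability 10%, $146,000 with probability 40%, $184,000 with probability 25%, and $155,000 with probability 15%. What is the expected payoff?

$140,650

EV = 0.1 × 111000 + 0.1 × 19000 + 0.4 × 146000 + 0.25 × 184000 + 0.15 × 155000 = 11100 + 1900 + 58400 + 46000 + 23250 = 140650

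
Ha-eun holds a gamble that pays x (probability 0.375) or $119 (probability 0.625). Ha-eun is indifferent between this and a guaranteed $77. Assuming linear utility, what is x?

x = $7

0.375·x + 0.625·119 = 77
0.375·x = 77 − 74.375 = 2.625
x = 2.625 / 0.375 = 7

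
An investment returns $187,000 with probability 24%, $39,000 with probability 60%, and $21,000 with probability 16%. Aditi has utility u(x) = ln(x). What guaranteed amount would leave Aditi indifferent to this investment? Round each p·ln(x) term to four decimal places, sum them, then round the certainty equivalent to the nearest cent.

$51,456.91

E[u] = 0.24·ln(187000) + 0.6·ln(39000) + 0.16·ln(21000) = 2.9133 + 6.3428 + 1.5924 = 10.8485
CE = e^10.8485 ≈ 51456.91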